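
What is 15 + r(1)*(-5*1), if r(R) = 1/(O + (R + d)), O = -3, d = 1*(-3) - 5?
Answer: 31/2 ≈ 15.500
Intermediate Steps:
d = -8 (d = -3 - 5 = -8)
r(R) = 1/(-11 + R) (r(R) = 1/(-3 + (R - 8)) = 1/(-3 + (-8 + R)) = 1/(-11 + R))
15 + r(1)*(-5*1) = 15 + (-5*1)/(-11 + 1) = 15 - 5/(-10) = 15 - ⅒*(-5) = 15 + ½ = 31/2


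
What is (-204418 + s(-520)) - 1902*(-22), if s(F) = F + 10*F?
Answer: -168294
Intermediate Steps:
s(F) = 11*F
(-204418 + s(-520)) - 1902*(-22) = (-204418 + 11*(-520)) - 1902*(-22) = (-204418 - 5720) + 41844 = -210138 + 41844 = -168294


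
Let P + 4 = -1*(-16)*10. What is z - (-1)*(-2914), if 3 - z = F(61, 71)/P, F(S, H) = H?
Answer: -454187/156 ≈ -2911.5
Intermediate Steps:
P = 156 (P = -4 - 1*(-16)*10 = -4 + 16*10 = -4 + 160 = 156)
z = 397/156 (z = 3 - 71/156 = 397/156 ≈ 2.5449)
z - (-1)*(-2914) = 397/156 - (-1)*(-2914) = 397/156 - 1*2914 = 397/156 - 2914 = -454187/156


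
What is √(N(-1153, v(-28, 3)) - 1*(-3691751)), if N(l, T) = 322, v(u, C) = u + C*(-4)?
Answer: 11*√30513 ≈ 1921.5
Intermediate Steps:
v(u, C) = u - 4*C
√(N(-1153, v(-28, 3)) - 1*(-3691751)) = √(322 - 1*(-3691751)) = √(322 + 3691751) = √3692073 = 11*√30513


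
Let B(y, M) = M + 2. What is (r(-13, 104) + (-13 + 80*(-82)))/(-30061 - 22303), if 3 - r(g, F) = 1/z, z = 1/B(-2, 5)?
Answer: 6577/52364 ≈ 0.12560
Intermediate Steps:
B(y, M) = 2 + M
z = ⅐ (z = 1/(2 + 5) = 1/7 = ⅐ ≈ 0.14286)
r(g, F) = -4 (r(g, F) = 3 - 1/⅐ = 3 - 1*7 = 3 - 7 = -4)
(r(-13, 104) + (-13 + 80*(-82)))/(-30061 - 22303) = (-4 + (-13 + 80*(-82)))/(-30061 - 22303) = (-4 + (-13 - 6560))/(-52364) = (-4 - 6573)*(-1/52364) = -6577*(-1/52364) = 6577/52364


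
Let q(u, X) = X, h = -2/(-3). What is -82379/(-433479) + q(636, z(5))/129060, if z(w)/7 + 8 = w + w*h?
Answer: 10632845191/55944799740 ≈ 0.19006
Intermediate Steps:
h = 2/3 (h = -2*(-1/3) = 2/3 ≈ 0.66667)
z(w) = -56 + 35*w/3 (z(w) = -56 + 7*(w + w*(2/3)) = -56 + 7*(w + 2*w/3) = -56 + 7*(5*w/3) = -56 + 35*w/3)
-82379/(-433479) + q(636, z(5))/129060 = -82379/(-433479) + (-56 + (35/3)*5)/129060 = -82379*(-1/433479) + (-56 + 175/3)*(1/129060) = 82379/433479 + (7/3)*(1/129060) = 82379/433479 + 7/387180 = 10632845191/55944799740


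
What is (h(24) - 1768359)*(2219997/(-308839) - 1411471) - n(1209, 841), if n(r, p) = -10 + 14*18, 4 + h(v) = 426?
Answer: 770678234505482504/308839 ≈ 2.4954e+12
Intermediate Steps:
h(v) = 422 (h(v) = -4 + 426 = 422)
n(r, p) = 242 (n(r, p) = -10 + 252 = 242)
(h(24) - 1768359)*(2219997/(-308839) - 1411471) - n(1209, 841) = (422 - 1768359)*(2219997/(-308839) - 1411471) - 1*242 = -1767937*(2219997*(-1/308839) - 1411471) - 242 = -1767937*(-2219997/308839 - 1411471) - 242 = -1767937*(-435919512166/308839) - 242 = 770678234580221542/308839 - 242 = 770678234505482504/308839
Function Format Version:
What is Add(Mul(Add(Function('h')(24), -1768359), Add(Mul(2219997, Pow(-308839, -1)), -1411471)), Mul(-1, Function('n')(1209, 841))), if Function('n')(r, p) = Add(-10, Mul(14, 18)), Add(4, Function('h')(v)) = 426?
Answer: Rational(770678234505482504, 308839) ≈ 2.4954e+12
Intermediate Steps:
Function('h')(v) = 422 (Function('h')(v) = Add(-4, 426) = 422)
Function('n')(r, p) = 242 (Function('n')(r, p) = Add(-10, 252) = 242)
Add(Mul(Add(Function('h')(24), -1768359), Add(Mul(2219997, Pow(-308839, -1)), -1411471)), Mul(-1, Function('n')(1209, 841))) = Add(Mul(Add(422, -1768359), Add(Mul(2219997, Pow(-308839, -1)), -1411471)), Mul(-1, 242)) = Add(Mul(-1767937, Add(Mul(2219997, Rational(-1, 308839)), -1411471)), -242) = Add(Mul(-1767937, Add(Rational(-2219997, 308839), -1411471)), -242) = Add(Mul(-1767937, Rational(-435919512166, 308839)), -242) = Add(Rational(770678234580221542, 308839), -242) = Rational(770678234505482504, 308839)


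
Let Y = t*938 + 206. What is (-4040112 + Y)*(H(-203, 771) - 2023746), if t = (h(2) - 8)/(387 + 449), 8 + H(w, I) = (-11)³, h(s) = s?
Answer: 1709863835074685/209 ≈ 8.1812e+12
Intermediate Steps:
H(w, I) = -1339 (H(w, I) = -8 + (-11)³ = -8 - 1331 = -1339)
t = -3/418 (t = (2 - 8)/(387 + 449) = -6/836 = -6*1/836 = -3/418 ≈ -0.0071770)
Y = 41647/209 (Y = -3/418*938 + 206 = -1407/209 + 206 = 41647/209 ≈ 199.27)
(-4040112 + Y)*(H(-203, 771) - 2023746) = (-4040112 + 41647/209)*(-1339 - 2023746) = -844341761/209*(-2025085) = 1709863835074685/209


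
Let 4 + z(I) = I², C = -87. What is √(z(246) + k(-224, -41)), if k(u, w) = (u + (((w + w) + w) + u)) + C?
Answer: √59854 ≈ 244.65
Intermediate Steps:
z(I) = -4 + I²
k(u, w) = -87 + 2*u + 3*w (k(u, w) = (u + (((w + w) + w) + u)) - 87 = (u + ((2*w + w) + u)) - 87 = (u + (3*w + u)) - 87 = (u + (u + 3*w)) - 87 = (2*u + 3*w) - 87 = -87 + 2*u + 3*w)
√(z(246) + k(-224, -41)) = √((-4 + 246²) + (-87 + 2*(-224) + 3*(-41))) = √((-4 + 60516) + (-87 - 448 - 123)) = √(60512 - 658) = √59854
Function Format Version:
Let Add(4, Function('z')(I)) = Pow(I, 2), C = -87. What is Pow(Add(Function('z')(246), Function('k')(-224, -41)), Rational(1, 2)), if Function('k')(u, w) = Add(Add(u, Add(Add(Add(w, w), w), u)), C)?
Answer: Pow(59854, Rational(1, 2)) ≈ 244.65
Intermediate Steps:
Function('z')(I) = Add(-4, Pow(I, 2))
Function('k')(u, w) = Add(-87, Mul(2, u), Mul(3, w)) (Function('k')(u, w) = Add(Add(u, Add(Add(Add(w, w), w), u)), -87) = Add(Add(u, Add(Add(Mul(2, w), w), u)), -87) = Add(Add(u, Add(Mul(3, w), u)), -87) = Add(Add(u, Add(u, Mul(3, w))), -87) = Add(Add(Mul(2, u), Mul(3, w)), -87) = Add(-87, Mul(2, u), Mul(3, w)))
Pow(Add(Function('z')(246), Function('k')(-224, -41)), Rational(1, 2)) = Pow(Add(Add(-4, Pow(246, 2)), Add(-87, Mul(2, -224), Mul(3, -41))), Rational(1, 2)) = Pow(Add(Add(-4, 60516), Add(-87, -448, -123)), Rational(1, 2)) = Pow(Add(60512, -658), Rational(1, 2)) = Pow(59854, Rational(1, 2))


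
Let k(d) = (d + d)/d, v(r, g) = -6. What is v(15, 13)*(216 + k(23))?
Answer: -1308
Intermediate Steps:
k(d) = 2 (k(d) = (2*d)/d = 2)
v(15, 13)*(216 + k(23)) = -6*(216 + 2) = -6*218 = -1308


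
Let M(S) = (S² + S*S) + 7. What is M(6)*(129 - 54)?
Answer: 5925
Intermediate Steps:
M(S) = 7 + 2*S² (M(S) = (S² + S²) + 7 = 2*S² + 7 = 7 + 2*S²)
M(6)*(129 - 54) = (7 + 2*6²)*(129 - 54) = (7 + 2*36)*75 = (7 + 72)*75 = 79*75 = 5925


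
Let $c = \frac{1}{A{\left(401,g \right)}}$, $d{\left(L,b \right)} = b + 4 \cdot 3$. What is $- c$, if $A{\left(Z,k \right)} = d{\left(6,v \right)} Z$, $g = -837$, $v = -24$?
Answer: $\frac{1}{4812} \approx 0.00020781$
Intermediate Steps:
$d{\left(L,b \right)} = 12 + b$ ($d{\left(L,b \right)} = b + 12 = 12 + b$)
$A{\left(Z,k \right)} = - 12 Z$ ($A{\left(Z,k \right)} = \left(12 - 24\right) Z = - 12 Z$)
$c = - \frac{1}{4812}$ ($c = \frac{1}{\left(-12\right) 401} = \frac{1}{-4812} = - \frac{1}{4812} \approx -0.00020781$)
$- c = \left(-1\right) \left(- \frac{1}{4812}\right) = \frac{1}{4812}$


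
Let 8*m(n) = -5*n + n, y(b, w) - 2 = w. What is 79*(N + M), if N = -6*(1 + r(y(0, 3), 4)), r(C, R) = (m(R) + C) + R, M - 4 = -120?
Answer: -12956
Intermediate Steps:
y(b, w) = 2 + w
m(n) = -n/2 (m(n) = (-5*n + n)/8 = (-4*n)/8 = -n/2)
M = -116 (M = 4 - 120 = -116)
r(C, R) = C + R/2 (r(C, R) = (-R/2 + C) + R = (C - R/2) + R = C + R/2)
N = -48 (N = -6*(1 + ((2 + 3) + (½)*4)) = -6*(1 + (5 + 2)) = -6*(1 + 7) = -6*8 = -48)
79*(N + M) = 79*(-48 - 116) = 79*(-164) = -12956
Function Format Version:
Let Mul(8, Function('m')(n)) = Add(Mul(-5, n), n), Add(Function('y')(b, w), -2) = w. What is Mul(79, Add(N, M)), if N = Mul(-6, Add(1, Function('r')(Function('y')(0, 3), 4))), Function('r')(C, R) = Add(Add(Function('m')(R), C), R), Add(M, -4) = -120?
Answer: -12956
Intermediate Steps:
Function('y')(b, w) = Add(2, w)
Function('m')(n) = Mul(Rational(-1, 2), n) (Function('m')(n) = Mul(Rational(1, 8), Add(Mul(-5, n), n)) = Mul(Rational(1, 8), Mul(-4, n)) = Mul(Rational(-1, 2), n))
M = -116 (M = Add(4, -120) = -116)
Function('r')(C, R) = Add(C, Mul(Rational(1, 2), R)) (Function('r')(C, R) = Add(Add(Mul(Rational(-1, 2), R), C), R) = Add(Add(C, Mul(Rational(-1, 2), R)), R) = Add(C, Mul(Rational(1, 2), R)))
N = -48 (N = Mul(-6, Add(1, Add(Add(2, 3), Mul(Rational(1, 2), 4)))) = Mul(-6, Add(1, Add(5, 2))) = Mul(-6, Add(1, 7)) = Mul(-6, 8) = -48)
Mul(79, Add(N, M)) = Mul(79, Add(-48, -116)) = Mul(79, -164) = -12956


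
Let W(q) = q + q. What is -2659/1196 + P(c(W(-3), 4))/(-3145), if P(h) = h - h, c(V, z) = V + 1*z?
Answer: -2659/1196 ≈ -2.2232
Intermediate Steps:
W(q) = 2*q
c(V, z) = V + z
P(h) = 0
-2659/1196 + P(c(W(-3), 4))/(-3145) = -2659/1196 + 0/(-3145) = -2659*1/1196 + 0*(-1/3145) = -2659/1196 + 0 = -2659/1196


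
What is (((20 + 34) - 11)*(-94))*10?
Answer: -40420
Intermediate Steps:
(((20 + 34) - 11)*(-94))*10 = ((54 - 11)*(-94))*10 = (43*(-94))*10 = -4042*10 = -40420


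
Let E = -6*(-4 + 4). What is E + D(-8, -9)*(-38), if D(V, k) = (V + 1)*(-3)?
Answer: -798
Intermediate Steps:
D(V, k) = -3 - 3*V (D(V, k) = (1 + V)*(-3) = -3 - 3*V)
E = 0 (E = -6*0 = 0)
E + D(-8, -9)*(-38) = 0 + (-3 - 3*(-8))*(-38) = 0 + (-3 + 24)*(-38) = 0 + 21*(-38) = 0 - 798 = -798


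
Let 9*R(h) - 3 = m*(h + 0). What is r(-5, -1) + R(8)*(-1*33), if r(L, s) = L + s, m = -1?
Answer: 37/3 ≈ 12.333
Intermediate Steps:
R(h) = 1/3 - h/9 (R(h) = 1/3 + (-(h + 0))/9 = 1/3 + (-h)/9 = 1/3 - h/9)
r(-5, -1) + R(8)*(-1*33) = (-5 - 1) + (1/3 - 1/9*8)*(-1*33) = -6 + (1/3 - 8/9)*(-33) = -6 - 5/9*(-33) = -6 + 55/3 = 37/3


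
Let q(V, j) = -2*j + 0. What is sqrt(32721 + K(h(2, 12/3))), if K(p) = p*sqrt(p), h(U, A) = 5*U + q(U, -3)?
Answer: sqrt(32785) ≈ 181.07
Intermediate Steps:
q(V, j) = -2*j
h(U, A) = 6 + 5*U (h(U, A) = 5*U - 2*(-3) = 5*U + 6 = 6 + 5*U)
K(p) = p**(3/2)
sqrt(32721 + K(h(2, 12/3))) = sqrt(32721 + (6 + 5*2)**(3/2)) = sqrt(32721 + (6 + 10)**(3/2)) = sqrt(32721 + 16**(3/2)) = sqrt(32721 + 64) = sqrt(32785)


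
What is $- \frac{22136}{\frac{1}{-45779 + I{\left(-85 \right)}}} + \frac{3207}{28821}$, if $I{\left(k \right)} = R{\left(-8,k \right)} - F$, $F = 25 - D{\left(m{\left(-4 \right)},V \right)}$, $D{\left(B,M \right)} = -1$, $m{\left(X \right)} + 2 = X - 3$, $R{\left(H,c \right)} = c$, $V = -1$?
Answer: $\frac{9758992732349}{9607} \approx 1.0158 \cdot 10^{9}$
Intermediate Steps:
$m{\left(X \right)} = -5 + X$ ($m{\left(X \right)} = -2 + \left(X - 3\right) = -2 + \left(-3 + X\right) = -5 + X$)
$F = 26$ ($F = 25 - -1 = 25 + 1 = 26$)
$I{\left(k \right)} = -26 + k$ ($I{\left(k \right)} = k - 26 = -26 + k$)
$- \frac{22136}{\frac{1}{-45779 + I{\left(-85 \right)}}} + \frac{3207}{28821} = - \frac{22136}{\frac{1}{-45779 - 111}} + \frac{3207}{28821} = - \frac{22136}{\frac{1}{-45779 - 111}} + 3207 \cdot \frac{1}{28821} = - \frac{22136}{\frac{1}{-45890}} + \frac{1069}{9607} = - \frac{22136}{- \frac{1}{45890}} + \frac{1069}{9607} = \left(-22136\right) \left(-45890\right) + \frac{1069}{9607} = 1015821040 + \frac{1069}{9607} = \frac{9758992732349}{9607}$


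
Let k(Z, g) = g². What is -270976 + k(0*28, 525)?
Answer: 4649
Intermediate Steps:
-270976 + k(0*28, 525) = -270976 + 525² = -270976 + 275625 = 4649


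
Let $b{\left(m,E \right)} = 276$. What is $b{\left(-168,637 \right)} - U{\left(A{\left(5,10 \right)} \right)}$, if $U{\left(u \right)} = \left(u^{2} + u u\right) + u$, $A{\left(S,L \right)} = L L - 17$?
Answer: $-13585$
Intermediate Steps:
$A{\left(S,L \right)} = -17 + L^{2}$ ($A{\left(S,L \right)} = L^{2} - 17 = -17 + L^{2}$)
$U{\left(u \right)} = u + 2 u^{2}$ ($U{\left(u \right)} = \left(u^{2} + u^{2}\right) + u = 2 u^{2} + u = u + 2 u^{2}$)
$b{\left(-168,637 \right)} - U{\left(A{\left(5,10 \right)} \right)} = 276 - \left(-17 + 10^{2}\right) \left(1 + 2 \left(-17 + 10^{2}\right)\right) = 276 - \left(-17 + 100\right) \left(1 + 2 \left(-17 + 100\right)\right) = 276 - 83 \left(1 + 2 \cdot 83\right) = 276 - 83 \left(1 + 166\right) = 276 - 83 \cdot 167 = 276 - 13861 = -13585$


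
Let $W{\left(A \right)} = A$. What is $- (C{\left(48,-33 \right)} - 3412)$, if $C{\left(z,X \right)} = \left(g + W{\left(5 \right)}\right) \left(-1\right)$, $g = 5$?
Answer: $3422$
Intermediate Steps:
$C{\left(z,X \right)} = -10$ ($C{\left(z,X \right)} = \left(5 + 5\right) \left(-1\right) = 10 \left(-1\right) = -10$)
$- (C{\left(48,-33 \right)} - 3412) = - (-10 - 3412) = \left(-1\right) \left(-3422\right) = 3422$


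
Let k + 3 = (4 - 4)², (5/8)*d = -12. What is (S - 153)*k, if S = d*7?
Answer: 4311/5 ≈ 862.20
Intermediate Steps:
d = -96/5 (d = (8/5)*(-12) = -96/5 ≈ -19.200)
S = -672/5 (S = -96/5*7 = -672/5 ≈ -134.40)
k = -3 (k = -3 + (4 - 4)² = -3 + 0² = -3 + 0 = -3)
(S - 153)*k = (-672/5 - 153)*(-3) = -1437/5*(-3) = 4311/5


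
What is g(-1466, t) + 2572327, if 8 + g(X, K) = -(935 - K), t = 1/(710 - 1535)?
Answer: 2121391799/825 ≈ 2.5714e+6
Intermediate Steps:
t = -1/825 (t = 1/(-825) = -1/825 ≈ -0.0012121)
g(X, K) = -943 + K (g(X, K) = -8 - (935 - K) = -8 + (-935 + K) = -943 + K)
g(-1466, t) + 2572327 = (-943 - 1/825) + 2572327 = -777976/825 + 2572327 = 2121391799/825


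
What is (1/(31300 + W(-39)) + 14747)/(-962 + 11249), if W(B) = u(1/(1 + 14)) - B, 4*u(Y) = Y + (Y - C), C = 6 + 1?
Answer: 27727855099/19341998019 ≈ 1.4336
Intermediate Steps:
C = 7
u(Y) = -7/4 + Y/2 (u(Y) = (Y + (Y - 1*7))/4 = (Y + (Y - 7))/4 = (Y + (-7 + Y))/4 = (-7 + 2*Y)/4 = -7/4 + Y/2)
W(B) = -103/60 - B (W(B) = (-7/4 + 1/(2*(1 + 14))) - B = (-7/4 + (½)/15) - B = (-7/4 + (½)*(1/15)) - B = (-7/4 + 1/30) - B = -103/60 - B)
(1/(31300 + W(-39)) + 14747)/(-962 + 11249) = (1/(31300 + (-103/60 - 1*(-39))) + 14747)/(-962 + 11249) = (1/(31300 + (-103/60 + 39)) + 14747)/10287 = (1/(31300 + 2237/60) + 14747)*(1/10287) = (1/(1880237/60) + 14747)*(1/10287) = (60/1880237 + 14747)*(1/10287) = (27727855099/1880237)*(1/10287) = 27727855099/19341998019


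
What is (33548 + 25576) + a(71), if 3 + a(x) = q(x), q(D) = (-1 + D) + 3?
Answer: 59194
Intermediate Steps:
q(D) = 2 + D
a(x) = -1 + x (a(x) = -3 + (2 + x) = -1 + x)
(33548 + 25576) + a(71) = (33548 + 25576) + (-1 + 71) = 59124 + 70 = 59194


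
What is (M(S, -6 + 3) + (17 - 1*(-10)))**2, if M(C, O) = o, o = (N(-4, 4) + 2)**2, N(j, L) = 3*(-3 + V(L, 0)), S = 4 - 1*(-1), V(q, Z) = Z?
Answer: 5776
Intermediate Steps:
S = 5 (S = 4 + 1 = 5)
N(j, L) = -9 (N(j, L) = 3*(-3 + 0) = 3*(-3) = -9)
o = 49 (o = (-9 + 2)**2 = (-7)**2 = 49)
M(C, O) = 49
(M(S, -6 + 3) + (17 - 1*(-10)))**2 = (49 + (17 - 1*(-10)))**2 = (49 + (17 + 10))**2 = (49 + 27)**2 = 76**2 = 5776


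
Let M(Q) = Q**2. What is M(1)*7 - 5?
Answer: 2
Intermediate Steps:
M(1)*7 - 5 = 1**2*7 - 5 = 1*7 - 5 = 7 - 5 = 2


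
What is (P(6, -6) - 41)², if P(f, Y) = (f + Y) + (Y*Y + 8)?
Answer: 9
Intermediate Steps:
P(f, Y) = 8 + Y + f + Y² (P(f, Y) = (Y + f) + (Y² + 8) = (Y + f) + (8 + Y²) = 8 + Y + f + Y²)
(P(6, -6) - 41)² = ((8 - 6 + 6 + (-6)²) - 41)² = ((8 - 6 + 6 + 36) - 41)² = (44 - 41)² = 3² = 9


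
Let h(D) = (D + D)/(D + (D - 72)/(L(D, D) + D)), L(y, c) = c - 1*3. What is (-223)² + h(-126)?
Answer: 44111408/887 ≈ 49731.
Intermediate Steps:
L(y, c) = -3 + c (L(y, c) = c - 3 = -3 + c)
h(D) = 2*D/(D + (-72 + D)/(-3 + 2*D)) (h(D) = (D + D)/(D + (D - 72)/((-3 + D) + D)) = (2*D)/(D + (-72 + D)/(-3 + 2*D)) = 2*D/(D + (-72 + D)/(-3 + 2*D)))
(-223)² + h(-126) = (-223)² - 126*(-3 + 2*(-126))/(-36 + (-126)² - 1*(-126)) = 49729 - 126*(-3 - 252)/(-36 + 15876 + 126) = 49729 - 126*(-255)/15966 = 49729 - 126*1/15966*(-255) = 49729 + 1785/887 = 44111408/887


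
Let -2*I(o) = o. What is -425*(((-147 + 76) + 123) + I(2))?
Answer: -21675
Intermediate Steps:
I(o) = -o/2
-425*(((-147 + 76) + 123) + I(2)) = -425*(((-147 + 76) + 123) - 1/2*2) = -425*((-71 + 123) - 1) = -425*(52 - 1) = -425*51 = -21675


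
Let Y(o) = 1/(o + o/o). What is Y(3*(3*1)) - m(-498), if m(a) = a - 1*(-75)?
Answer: 4231/10 ≈ 423.10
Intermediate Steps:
m(a) = 75 + a (m(a) = a + 75 = 75 + a)
Y(o) = 1/(1 + o) (Y(o) = 1/(o + 1) = 1/(1 + o))
Y(3*(3*1)) - m(-498) = 1/(1 + 3*(3*1)) - (75 - 498) = 1/(1 + 3*3) - 1*(-423) = 1/(1 + 9) + 423 = 1/10 + 423 = ⅒ + 423 = 4231/10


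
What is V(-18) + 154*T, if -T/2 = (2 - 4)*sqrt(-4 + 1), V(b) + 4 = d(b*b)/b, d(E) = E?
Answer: -22 + 616*I*sqrt(3) ≈ -22.0 + 1066.9*I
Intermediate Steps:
V(b) = -4 + b (V(b) = -4 + (b*b)/b = -4 + b**2/b = -4 + b)
T = 4*I*sqrt(3) (T = -2*(2 - 4)*sqrt(-4 + 1) = -(-4)*sqrt(-3) = -(-4)*I*sqrt(3) = 4*I*sqrt(3) ≈ 6.9282*I)
V(-18) + 154*T = (-4 - 18) + 154*(4*I*sqrt(3)) = -22 + 616*I*sqrt(3)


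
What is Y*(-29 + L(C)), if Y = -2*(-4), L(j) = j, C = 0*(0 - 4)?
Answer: -232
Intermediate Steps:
C = 0 (C = 0*(-4) = 0)
Y = 8
Y*(-29 + L(C)) = 8*(-29 + 0) = 8*(-29) = -232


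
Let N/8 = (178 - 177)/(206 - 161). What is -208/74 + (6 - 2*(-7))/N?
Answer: 8117/74 ≈ 109.69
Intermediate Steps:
N = 8/45 (N = 8*((178 - 177)/(206 - 161)) = 8*(1/45) = 8/45 ≈ 0.17778)
-208/74 + (6 - 2*(-7))/N = -208/74 + (6 - 2*(-7))/(8/45) = -208*1/74 + (6 + 14)*(45/8) = -104/37 + 20*(45/8) = -104/37 + 225/2 = 8117/74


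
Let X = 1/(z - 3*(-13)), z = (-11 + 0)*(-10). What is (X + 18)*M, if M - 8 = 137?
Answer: 389035/149 ≈ 2611.0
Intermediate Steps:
M = 145 (M = 8 + 137 = 145)
z = 110 (z = -11*(-10) = 110)
X = 1/149 (X = 1/(110 - 3*(-13)) = 1/(110 + 39) = 1/149 ≈ 0.0067114)
(X + 18)*M = (1/149 + 18)*145 = (2683/149)*145 = 389035/149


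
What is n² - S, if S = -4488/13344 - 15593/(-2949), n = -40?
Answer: 2615312155/1639644 ≈ 1595.0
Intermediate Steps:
S = 8118245/1639644 (S = -4488*1/13344 - 15593*(-1/2949) = -187/556 + 15593/2949 = 8118245/1639644 ≈ 4.9512)
n² - S = (-40)² - 1*8118245/1639644 = 1600 - 8118245/1639644 = 2615312155/1639644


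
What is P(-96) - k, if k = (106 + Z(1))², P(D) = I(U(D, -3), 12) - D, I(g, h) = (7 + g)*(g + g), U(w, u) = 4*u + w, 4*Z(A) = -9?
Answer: 178367/16 ≈ 11148.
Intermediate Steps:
Z(A) = -9/4 (Z(A) = (¼)*(-9) = -9/4)
U(w, u) = w + 4*u
I(g, h) = 2*g*(7 + g) (I(g, h) = (7 + g)*(2*g) = 2*g*(7 + g))
P(D) = -D + 2*(-12 + D)*(-5 + D) (P(D) = 2*(D + 4*(-3))*(7 + (D + 4*(-3))) - D = 2*(D - 12)*(7 + (D - 12)) - D = 2*(-12 + D)*(7 + (-12 + D)) - D = 2*(-12 + D)*(-5 + D) - D = -D + 2*(-12 + D)*(-5 + D))
k = 172225/16 (k = (106 - 9/4)² = (415/4)² = 172225/16 ≈ 10764.)
P(-96) - k = (-1*(-96) + 2*(-12 - 96)*(-5 - 96)) - 1*172225/16 = (96 + 2*(-108)*(-101)) - 172225/16 = (96 + 21816) - 172225/16 = 21912 - 172225/16 = 178367/16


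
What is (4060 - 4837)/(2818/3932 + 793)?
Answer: -72742/74307 ≈ -0.97894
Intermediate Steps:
(4060 - 4837)/(2818/3932 + 793) = -777/(2818*(1/3932) + 793) = -777/(1409/1966 + 793) = -777/1560447/1966 = -777*1966/1560447 = -72742/74307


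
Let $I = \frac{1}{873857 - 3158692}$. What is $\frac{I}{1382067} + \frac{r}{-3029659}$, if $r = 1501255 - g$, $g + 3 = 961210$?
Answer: $- \frac{1705360903295919019}{9567042205339954755} \approx -0.17825$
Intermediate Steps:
$I = - \frac{1}{2284835}$ ($I = \frac{1}{-2284835} = - \frac{1}{2284835} \approx -4.3767 \cdot 10^{-7}$)
$g = 961207$ ($g = -3 + 961210 = 961207$)
$r = 540048$ ($r = 1501255 - 961207 = 540048$)
$\frac{I}{1382067} + \frac{r}{-3029659} = - \frac{1}{2284835 \cdot 1382067} + \frac{540048}{-3029659} = \left(- \frac{1}{2284835}\right) \frac{1}{1382067} + 540048 \left(- \frac{1}{3029659}\right) = - \frac{1}{3157795053945} - \frac{540048}{3029659} = - \frac{1705360903295919019}{9567042205339954755}$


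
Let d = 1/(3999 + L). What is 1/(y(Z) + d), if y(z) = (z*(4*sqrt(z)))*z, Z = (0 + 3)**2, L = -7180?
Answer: 3181/3091931 ≈ 0.0010288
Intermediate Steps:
Z = 9 (Z = 3**2 = 9)
d = -1/3181 (d = 1/(3999 - 7180) = 1/(-3181) = -1/3181 ≈ -0.00031437)
y(z) = 4*z**(5/2) (y(z) = (4*z**(3/2))*z = 4*z**(5/2))
1/(y(Z) + d) = 1/(4*9**(5/2) - 1/3181) = 1/(4*243 - 1/3181) = 1/(972 - 1/3181) = 1/(3091931/3181) = 3181/3091931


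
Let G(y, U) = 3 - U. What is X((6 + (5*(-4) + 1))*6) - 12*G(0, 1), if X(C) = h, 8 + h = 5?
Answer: -27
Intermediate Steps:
h = -3 (h = -8 + 5 = -3)
X(C) = -3
X((6 + (5*(-4) + 1))*6) - 12*G(0, 1) = -3 - 12*(3 - 1*1) = -3 - 12*(3 - 1) = -3 - 12*2 = -3 - 24 = -27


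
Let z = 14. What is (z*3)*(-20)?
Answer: -840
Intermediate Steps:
(z*3)*(-20) = (14*3)*(-20) = 42*(-20) = -840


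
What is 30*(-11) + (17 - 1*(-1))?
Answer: -312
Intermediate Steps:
30*(-11) + (17 - 1*(-1)) = -330 + (17 + 1) = -330 + 18 = -312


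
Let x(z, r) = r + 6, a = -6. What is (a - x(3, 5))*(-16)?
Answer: 272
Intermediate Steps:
x(z, r) = 6 + r
(a - x(3, 5))*(-16) = (-6 - (6 + 5))*(-16) = (-6 - 1*11)*(-16) = (-6 - 11)*(-16) = -17*(-16) = 272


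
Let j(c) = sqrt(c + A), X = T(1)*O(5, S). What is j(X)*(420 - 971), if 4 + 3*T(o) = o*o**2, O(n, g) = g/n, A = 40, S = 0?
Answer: -1102*sqrt(10) ≈ -3484.8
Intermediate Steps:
T(o) = -4/3 + o**3/3 (T(o) = -4/3 + (o*o**2)/3 = -4/3 + o**3/3)
X = 0 (X = (-4/3 + (1/3)*1**3)*(0/5) = (-4/3 + (1/3)*1)*(0*(1/5)) = (-4/3 + 1/3)*0 = -1*0 = 0)
j(c) = sqrt(40 + c) (j(c) = sqrt(c + 40) = sqrt(40 + c))
j(X)*(420 - 971) = sqrt(40 + 0)*(420 - 971) = sqrt(40)*(-551) = (2*sqrt(10))*(-551) = -1102*sqrt(10)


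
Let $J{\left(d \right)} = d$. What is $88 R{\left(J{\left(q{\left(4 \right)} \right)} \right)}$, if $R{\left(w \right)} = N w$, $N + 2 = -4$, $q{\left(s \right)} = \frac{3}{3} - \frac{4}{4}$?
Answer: $0$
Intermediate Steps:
$q{\left(s \right)} = 0$ ($q{\left(s \right)} = 3 \cdot \frac{1}{3} - 1 = 1 - 1 = 0$)
$N = -6$ ($N = -2 - 4 = -6$)
$R{\left(w \right)} = - 6 w$
$88 R{\left(J{\left(q{\left(4 \right)} \right)} \right)} = 88 \left(\left(-6\right) 0\right) = 88 \cdot 0 = 0$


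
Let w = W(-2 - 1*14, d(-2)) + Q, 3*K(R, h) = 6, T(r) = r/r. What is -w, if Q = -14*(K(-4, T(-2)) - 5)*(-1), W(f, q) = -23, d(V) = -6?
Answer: 65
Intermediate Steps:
T(r) = 1
K(R, h) = 2 (K(R, h) = (⅓)*6 = 2)
Q = -42 (Q = -14*(2 - 5)*(-1) = -(-42)*(-1) = -14*3 = -42)
w = -65 (w = -23 - 42 = -65)
-w = -1*(-65) = 65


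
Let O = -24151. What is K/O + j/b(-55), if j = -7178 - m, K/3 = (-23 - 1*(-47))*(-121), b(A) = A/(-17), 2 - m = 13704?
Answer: 2679018268/1328305 ≈ 2016.9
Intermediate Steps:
m = -13702 (m = 2 - 1*13704 = 2 - 13704 = -13702)
b(A) = -A/17 (b(A) = A*(-1/17) = -A/17)
K = -8712 (K = 3*((-23 - 1*(-47))*(-121)) = 3*((-23 + 47)*(-121)) = 3*(24*(-121)) = 3*(-2904) = -8712)
j = 6524 (j = -7178 - 1*(-13702) = -7178 + 13702 = 6524)
K/O + j/b(-55) = -8712/(-24151) + 6524/((-1/17*(-55))) = -8712*(-1/24151) + 6524/(55/17) = 8712/24151 + 6524*(17/55) = 8712/24151 + 110908/55 = 2679018268/1328305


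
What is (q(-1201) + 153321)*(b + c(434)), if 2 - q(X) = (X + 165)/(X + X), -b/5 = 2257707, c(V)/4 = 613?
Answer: -2078223894483615/1201 ≈ -1.7304e+12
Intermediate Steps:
c(V) = 2452 (c(V) = 4*613 = 2452)
b = -11288535 (b = -5*2257707 = -11288535)
q(X) = 2 - (165 + X)/(2*X) (q(X) = 2 - (X + 165)/(X + X) = 2 - (165 + X)/(2*X))
(q(-1201) + 153321)*(b + c(434)) = ((3/2)*(-55 - 1201)/(-1201) + 153321)*(-11288535 + 2452) = ((3/2)*(-1/1201)*(-1256) + 153321)*(-11286083) = (1884/1201 + 153321)*(-11286083) = (184140405/1201)*(-11286083) = -2078223894483615/1201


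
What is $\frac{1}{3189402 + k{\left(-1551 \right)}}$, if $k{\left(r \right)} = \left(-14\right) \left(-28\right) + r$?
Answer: $\frac{1}{3188243} \approx 3.1365 \cdot 10^{-7}$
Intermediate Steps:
$k{\left(r \right)} = 392 + r$
$\frac{1}{3189402 + k{\left(-1551 \right)}} = \frac{1}{3189402 + \left(392 - 1551\right)} = \frac{1}{3189402 - 1159} = \frac{1}{3188243}$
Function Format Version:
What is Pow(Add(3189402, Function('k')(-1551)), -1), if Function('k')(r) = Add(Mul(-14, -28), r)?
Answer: Rational(1, 3188243) ≈ 3.1365e-7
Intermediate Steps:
Function('k')(r) = Add(392, r)
Pow(Add(3189402, Function('k')(-1551)), -1) = Pow(Add(3189402, Add(392, -1551)), -1) = Pow(Add(3189402, -1159), -1) = Pow(3188243, -1) = Rational(1, 3188243)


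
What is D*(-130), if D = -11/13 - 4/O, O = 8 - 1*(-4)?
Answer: 460/3 ≈ 153.33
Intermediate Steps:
O = 12 (O = 8 + 4 = 12)
D = -46/39 (D = -11/13 - 4/12 = -11*1/13 - 4*1/12 = -11/13 - 1/3 = -46/39 ≈ -1.1795)
D*(-130) = -46/39*(-130) = 460/3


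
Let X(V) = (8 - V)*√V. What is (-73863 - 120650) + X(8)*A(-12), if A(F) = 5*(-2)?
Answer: -194513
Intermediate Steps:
X(V) = √V*(8 - V)
A(F) = -10
(-73863 - 120650) + X(8)*A(-12) = (-73863 - 120650) + (√8*(8 - 1*8))*(-10) = -194513 + ((2*√2)*(8 - 8))*(-10) = -194513 + ((2*√2)*0)*(-10) = -194513 + 0*(-10) = -194513 + 0 = -194513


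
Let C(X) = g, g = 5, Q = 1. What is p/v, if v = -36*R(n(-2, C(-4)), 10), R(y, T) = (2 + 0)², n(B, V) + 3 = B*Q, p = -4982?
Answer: 2491/72 ≈ 34.597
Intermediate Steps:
C(X) = 5
n(B, V) = -3 + B (n(B, V) = -3 + B*1 = -3 + B)
R(y, T) = 4 (R(y, T) = 2² = 4)
v = -144 (v = -36*4 = -144)
p/v = -4982/(-144) = -4982*(-1/144) = 2491/72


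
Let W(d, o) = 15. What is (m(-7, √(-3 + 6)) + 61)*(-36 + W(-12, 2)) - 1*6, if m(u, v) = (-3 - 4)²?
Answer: -2316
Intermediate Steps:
m(u, v) = 49 (m(u, v) = (-7)² = 49)
(m(-7, √(-3 + 6)) + 61)*(-36 + W(-12, 2)) - 1*6 = (49 + 61)*(-36 + 15) - 1*6 = 110*(-21) - 6 = -2310 - 6 = -2316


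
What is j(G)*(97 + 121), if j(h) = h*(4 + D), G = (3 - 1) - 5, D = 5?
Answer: -5886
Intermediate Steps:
G = -3 (G = 2 - 5 = -3)
j(h) = 9*h (j(h) = h*(4 + 5) = h*9 = 9*h)
j(G)*(97 + 121) = (9*(-3))*(97 + 121) = -27*218 = -5886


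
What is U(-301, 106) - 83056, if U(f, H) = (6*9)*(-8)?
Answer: -83488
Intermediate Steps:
U(f, H) = -432 (U(f, H) = 54*(-8) = -432)
U(-301, 106) - 83056 = -432 - 83056 = -83488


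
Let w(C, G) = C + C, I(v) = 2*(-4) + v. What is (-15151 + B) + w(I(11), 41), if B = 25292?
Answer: 10147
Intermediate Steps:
I(v) = -8 + v
w(C, G) = 2*C
(-15151 + B) + w(I(11), 41) = (-15151 + 25292) + 2*(-8 + 11) = 10141 + 2*3 = 10141 + 6 = 10147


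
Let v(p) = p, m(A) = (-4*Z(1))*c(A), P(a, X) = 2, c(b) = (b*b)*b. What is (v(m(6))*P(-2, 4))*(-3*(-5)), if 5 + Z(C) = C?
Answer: 103680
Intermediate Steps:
c(b) = b³ (c(b) = b²*b = b³)
Z(C) = -5 + C
m(A) = 16*A³ (m(A) = (-4*(-5 + 1))*A³ = (-4*(-4))*A³ = 16*A³)
(v(m(6))*P(-2, 4))*(-3*(-5)) = ((16*6³)*2)*(-3*(-5)) = ((16*216)*2)*15 = (3456*2)*15 = 6912*15 = 103680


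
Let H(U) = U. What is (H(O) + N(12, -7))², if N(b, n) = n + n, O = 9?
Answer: 25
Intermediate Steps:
N(b, n) = 2*n
(H(O) + N(12, -7))² = (9 + 2*(-7))² = (9 - 14)² = (-5)² = 25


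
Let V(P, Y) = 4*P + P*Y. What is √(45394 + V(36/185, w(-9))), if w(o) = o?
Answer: √62143054/37 ≈ 213.06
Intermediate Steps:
√(45394 + V(36/185, w(-9))) = √(45394 + (36/185)*(4 - 9)) = √(45394 + (36*(1/185))*(-5)) = √(45394 + (36/185)*(-5)) = √(45394 - 36/37) = √(1679542/37) = √62143054/37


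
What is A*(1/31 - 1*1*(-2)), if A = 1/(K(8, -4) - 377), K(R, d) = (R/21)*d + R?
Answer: -1323/241211 ≈ -0.0054848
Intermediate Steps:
K(R, d) = R + R*d/21 (K(R, d) = (R/21)*d + R = R*d/21 + R = R + R*d/21)
A = -21/7781 (A = 1/((1/21)*8*(21 - 4) - 377) = 1/((1/21)*8*17 - 377) = 1/(136/21 - 377) = 1/(-7781/21) = -21/7781 ≈ -0.0026989)
A*(1/31 - 1*1*(-2)) = -21*(1/31 - 1*1*(-2))/7781 = -21*(1/31 - 1*(-2))/7781 = -21*(1/31 + 2)/7781 = -21/7781*63/31 = -1323/241211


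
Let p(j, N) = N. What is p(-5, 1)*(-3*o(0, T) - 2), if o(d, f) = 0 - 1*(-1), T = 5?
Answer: -5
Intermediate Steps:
o(d, f) = 1 (o(d, f) = 0 + 1 = 1)
p(-5, 1)*(-3*o(0, T) - 2) = 1*(-3*1 - 2) = 1*(-3 - 2) = 1*(-5) = -5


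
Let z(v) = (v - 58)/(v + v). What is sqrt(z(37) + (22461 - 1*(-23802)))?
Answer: sqrt(253334634)/74 ≈ 215.09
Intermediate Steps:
z(v) = (-58 + v)/(2*v) (z(v) = (-58 + v)/((2*v)) = (-58 + v)*(1/(2*v)) = (-58 + v)/(2*v))
sqrt(z(37) + (22461 - 1*(-23802))) = sqrt((1/2)*(-58 + 37)/37 + (22461 - 1*(-23802))) = sqrt((1/2)*(1/37)*(-21) + (22461 + 23802)) = sqrt(-21/74 + 46263) = sqrt(3423441/74) = sqrt(253334634)/74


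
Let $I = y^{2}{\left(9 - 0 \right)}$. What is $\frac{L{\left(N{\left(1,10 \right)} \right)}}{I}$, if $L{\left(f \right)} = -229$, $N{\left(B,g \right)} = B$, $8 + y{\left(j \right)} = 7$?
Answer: $-229$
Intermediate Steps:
$y{\left(j \right)} = -1$ ($y{\left(j \right)} = -8 + 7 = -1$)
$I = 1$ ($I = \left(-1\right)^{2} = 1$)
$\frac{L{\left(N{\left(1,10 \right)} \right)}}{I} = - \frac{229}{1} = \left(-229\right) 1 = -229$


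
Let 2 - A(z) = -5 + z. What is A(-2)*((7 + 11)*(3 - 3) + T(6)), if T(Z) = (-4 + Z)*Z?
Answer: 108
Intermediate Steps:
T(Z) = Z*(-4 + Z)
A(z) = 7 - z (A(z) = 2 - (-5 + z) = 2 + (5 - z) = 7 - z)
A(-2)*((7 + 11)*(3 - 3) + T(6)) = (7 - 1*(-2))*((7 + 11)*(3 - 3) + 6*(-4 + 6)) = (7 + 2)*(18*0 + 6*2) = 9*(0 + 12) = 9*12 = 108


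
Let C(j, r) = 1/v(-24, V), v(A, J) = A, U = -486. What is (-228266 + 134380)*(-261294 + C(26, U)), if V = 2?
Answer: 294382228751/12 ≈ 2.4532e+10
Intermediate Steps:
C(j, r) = -1/24 (C(j, r) = 1/(-24) = -1/24)
(-228266 + 134380)*(-261294 + C(26, U)) = (-228266 + 134380)*(-261294 - 1/24) = -93886*(-6271057/24) = 294382228751/12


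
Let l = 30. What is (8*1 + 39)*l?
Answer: 1410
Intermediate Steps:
(8*1 + 39)*l = (8*1 + 39)*30 = (8 + 39)*30 = 47*30 = 1410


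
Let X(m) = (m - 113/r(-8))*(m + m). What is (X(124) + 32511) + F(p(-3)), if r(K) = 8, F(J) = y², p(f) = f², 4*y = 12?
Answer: 59769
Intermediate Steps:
y = 3 (y = (¼)*12 = 3)
F(J) = 9 (F(J) = 3² = 9)
X(m) = 2*m*(-113/8 + m) (X(m) = (m - 113/8)*(m + m) = (m - 113*⅛)*(2*m) = (m - 113/8)*(2*m) = (-113/8 + m)*(2*m) = 2*m*(-113/8 + m))
(X(124) + 32511) + F(p(-3)) = ((¼)*124*(-113 + 8*124) + 32511) + 9 = ((¼)*124*(-113 + 992) + 32511) + 9 = ((¼)*124*879 + 32511) + 9 = (27249 + 32511) + 9 = 59760 + 9 = 59769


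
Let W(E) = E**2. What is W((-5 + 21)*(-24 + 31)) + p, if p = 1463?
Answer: 14007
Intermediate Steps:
W((-5 + 21)*(-24 + 31)) + p = ((-5 + 21)*(-24 + 31))**2 + 1463 = (16*7)**2 + 1463 = 112**2 + 1463 = 12544 + 1463 = 14007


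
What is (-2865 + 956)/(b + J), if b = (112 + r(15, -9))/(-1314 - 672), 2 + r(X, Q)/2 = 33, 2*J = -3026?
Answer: 631879/500832 ≈ 1.2617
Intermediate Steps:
J = -1513 (J = (1/2)*(-3026) = -1513)
r(X, Q) = 62 (r(X, Q) = -4 + 2*33 = -4 + 66 = 62)
b = -29/331 (b = (112 + 62)/(-1314 - 672) = 174/(-1986) = 174*(-1/1986) = -29/331 ≈ -0.087613)
(-2865 + 956)/(b + J) = (-2865 + 956)/(-29/331 - 1513) = -1909/(-500832/331) = -1909*(-331/500832) = 631879/500832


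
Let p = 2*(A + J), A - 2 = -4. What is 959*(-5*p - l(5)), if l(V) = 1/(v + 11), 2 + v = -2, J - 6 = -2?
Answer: -19317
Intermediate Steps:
J = 4 (J = 6 - 2 = 4)
v = -4 (v = -2 - 2 = -4)
A = -2 (A = 2 - 4 = -2)
l(V) = 1/7 (l(V) = 1/(-4 + 11) = 1/7)
p = 4 (p = 2*(-2 + 4) = 2*2 = 4)
959*(-5*p - l(5)) = 959*(-5*4 - 1*1/7) = 959*(-20 - 1/7) = 959*(-141/7) = -19317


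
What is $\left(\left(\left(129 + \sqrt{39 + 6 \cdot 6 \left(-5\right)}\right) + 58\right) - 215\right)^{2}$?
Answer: $\left(28 - i \sqrt{141}\right)^{2} \approx 643.0 - 664.96 i$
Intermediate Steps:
$\left(\left(\left(129 + \sqrt{39 + 6 \cdot 6 \left(-5\right)}\right) + 58\right) - 215\right)^{2} = \left(\left(\left(129 + \sqrt{39 + 36 \left(-5\right)}\right) + 58\right) - 215\right)^{2} = \left(\left(\left(129 + \sqrt{39 - 180}\right) + 58\right) - 215\right)^{2} = \left(\left(\left(129 + \sqrt{-141}\right) + 58\right) - 215\right)^{2} = \left(\left(\left(129 + i \sqrt{141}\right) + 58\right) - 215\right)^{2} = \left(\left(187 + i \sqrt{141}\right) - 215\right)^{2} = \left(-28 + i \sqrt{141}\right)^{2}$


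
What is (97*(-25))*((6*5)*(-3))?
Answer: 218250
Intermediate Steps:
(97*(-25))*((6*5)*(-3)) = -72750*(-3) = -2425*(-90) = 218250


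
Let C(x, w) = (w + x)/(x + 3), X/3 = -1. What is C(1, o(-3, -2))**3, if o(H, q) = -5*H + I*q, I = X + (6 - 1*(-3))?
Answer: 1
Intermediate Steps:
X = -3 (X = 3*(-1) = -3)
I = 6 (I = -3 + (6 - 1*(-3)) = -3 + (6 + 3) = -3 + 9 = 6)
o(H, q) = -5*H + 6*q
C(x, w) = (w + x)/(3 + x)
C(1, o(-3, -2))**3 = (((-5*(-3) + 6*(-2)) + 1)/(3 + 1))**3 = (((15 - 12) + 1)/4)**3 = ((3 + 1)/4)**3 = ((1/4)*4)**3 = 1**3 = 1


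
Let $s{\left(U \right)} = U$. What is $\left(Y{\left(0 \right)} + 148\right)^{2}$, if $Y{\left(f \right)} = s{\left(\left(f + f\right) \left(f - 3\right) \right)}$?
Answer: $21904$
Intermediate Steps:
$Y{\left(f \right)} = 2 f \left(-3 + f\right)$ ($Y{\left(f \right)} = \left(f + f\right) \left(f - 3\right) = 2 f \left(-3 + f\right)$)
$\left(Y{\left(0 \right)} + 148\right)^{2} = \left(2 \cdot 0 \left(-3 + 0\right) + 148\right)^{2} = \left(2 \cdot 0 \left(-3\right) + 148\right)^{2} = \left(0 + 148\right)^{2} = 148^{2} = 21904$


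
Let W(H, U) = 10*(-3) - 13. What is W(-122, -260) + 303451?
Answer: 303408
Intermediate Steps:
W(H, U) = -43 (W(H, U) = -30 - 13 = -43)
W(-122, -260) + 303451 = -43 + 303451 = 303408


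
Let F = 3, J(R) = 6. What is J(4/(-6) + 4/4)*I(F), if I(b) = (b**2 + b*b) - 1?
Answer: 102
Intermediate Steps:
I(b) = -1 + 2*b**2 (I(b) = (b**2 + b**2) - 1 = 2*b**2 - 1 = -1 + 2*b**2)
J(4/(-6) + 4/4)*I(F) = 6*(-1 + 2*3**2) = 6*(-1 + 2*9) = 6*(-1 + 18) = 6*17 = 102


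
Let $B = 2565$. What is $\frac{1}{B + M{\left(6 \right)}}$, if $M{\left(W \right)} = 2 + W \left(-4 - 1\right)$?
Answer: $\frac{1}{2537} \approx 0.00039417$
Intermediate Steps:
$M{\left(W \right)} = 2 - 5 W$ ($M{\left(W \right)} = 2 + W \left(-5\right) = 2 - 5 W$)
$\frac{1}{B + M{\left(6 \right)}} = \frac{1}{2565 + \left(2 - 30\right)} = \frac{1}{2565 - 28} = \frac{1}{2537}$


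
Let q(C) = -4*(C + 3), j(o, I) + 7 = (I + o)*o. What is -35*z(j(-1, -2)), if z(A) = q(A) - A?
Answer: -280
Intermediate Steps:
j(o, I) = -7 + o*(I + o) (j(o, I) = -7 + (I + o)*o = -7 + o*(I + o))
q(C) = -12 - 4*C (q(C) = -4*(3 + C) = -12 - 4*C)
z(A) = -12 - 5*A (z(A) = (-12 - 4*A) - A = -12 - 5*A)
-35*z(j(-1, -2)) = -35*(-12 - 5*(-7 + (-1)² - 2*(-1))) = -35*(-12 - 5*(-7 + 1 + 2)) = -35*(-12 - 5*(-4)) = -35*(-12 + 20) = -35*8 = -280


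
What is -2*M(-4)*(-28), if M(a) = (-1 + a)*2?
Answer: -560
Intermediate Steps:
M(a) = -2 + 2*a
-2*M(-4)*(-28) = -2*(-2 + 2*(-4))*(-28) = -2*(-2 - 8)*(-28) = -2*(-10)*(-28) = 20*(-28) = -560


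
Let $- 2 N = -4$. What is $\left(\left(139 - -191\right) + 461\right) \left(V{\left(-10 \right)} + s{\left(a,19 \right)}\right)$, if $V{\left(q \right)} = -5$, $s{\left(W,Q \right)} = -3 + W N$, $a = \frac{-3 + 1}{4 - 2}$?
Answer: $-7910$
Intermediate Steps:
$N = 2$ ($N = \left(- \frac{1}{2}\right) \left(-4\right) = 2$)
$a = -1$ ($a = - \frac{2}{2} = \left(-2\right) \frac{1}{2} = -1$)
$s{\left(W,Q \right)} = -3 + 2 W$ ($s{\left(W,Q \right)} = -3 + W 2 = -3 + 2 W$)
$\left(\left(139 - -191\right) + 461\right) \left(V{\left(-10 \right)} + s{\left(a,19 \right)}\right) = \left(\left(139 - -191\right) + 461\right) \left(-5 + \left(-3 + 2 \left(-1\right)\right)\right) = \left(\left(139 + 191\right) + 461\right) \left(-5 - 5\right) = \left(330 + 461\right) \left(-5 - 5\right) = 791 \left(-10\right) = -7910$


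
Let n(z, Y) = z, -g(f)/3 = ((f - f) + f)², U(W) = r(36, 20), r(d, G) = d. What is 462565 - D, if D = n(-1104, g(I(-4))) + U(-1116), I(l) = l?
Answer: 463633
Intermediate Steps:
U(W) = 36
g(f) = -3*f² (g(f) = -3*((f - f) + f)² = -3*(0 + f)² = -3*f²)
D = -1068 (D = -1104 + 36 = -1068)
462565 - D = 462565 - 1*(-1068) = 462565 + 1068 = 463633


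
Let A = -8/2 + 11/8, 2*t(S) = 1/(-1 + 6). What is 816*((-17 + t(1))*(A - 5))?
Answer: 525759/5 ≈ 1.0515e+5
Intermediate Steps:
t(S) = 1/10 (t(S) = 1/(2*(-1 + 6)) = (1/2)/5 = (1/2)*(1/5) = 1/10)
A = -21/8 (A = -8*1/2 + 11*(1/8) = -4 + 11/8 = -21/8 ≈ -2.6250)
816*((-17 + t(1))*(A - 5)) = 816*((-17 + 1/10)*(-21/8 - 5)) = 816*(-169/10*(-61/8)) = 816*(10309/80) = 525759/5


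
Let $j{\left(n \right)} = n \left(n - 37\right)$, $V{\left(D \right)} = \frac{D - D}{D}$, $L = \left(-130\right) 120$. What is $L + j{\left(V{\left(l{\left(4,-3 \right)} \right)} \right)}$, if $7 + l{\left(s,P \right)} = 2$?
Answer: $-15600$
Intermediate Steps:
$l{\left(s,P \right)} = -5$ ($l{\left(s,P \right)} = -7 + 2 = -5$)
$L = -15600$
$V{\left(D \right)} = 0$ ($V{\left(D \right)} = \frac{0}{D} = 0$)
$j{\left(n \right)} = n \left(-37 + n\right)$
$L + j{\left(V{\left(l{\left(4,-3 \right)} \right)} \right)} = -15600 + 0 \left(-37 + 0\right) = -15600 + 0 \left(-37\right) = -15600 + 0 = -15600$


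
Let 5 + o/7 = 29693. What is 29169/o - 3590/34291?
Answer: 12103559/339343736 ≈ 0.035668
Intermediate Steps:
o = 207816 (o = -35 + 7*29693 = -35 + 207851 = 207816)
29169/o - 3590/34291 = 29169/207816 - 3590/34291 = 29169*(1/207816) - 3590*1/34291 = 1389/9896 - 3590/34291 = 12103559/339343736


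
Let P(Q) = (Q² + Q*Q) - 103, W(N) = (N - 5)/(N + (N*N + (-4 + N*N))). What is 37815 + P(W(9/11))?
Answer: 1875892120/49729 ≈ 37722.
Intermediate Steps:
W(N) = (-5 + N)/(-4 + N + 2*N²) (W(N) = (-5 + N)/(N + (N² + (-4 + N²))) = (-5 + N)/(N + (-4 + 2*N²)) = (-5 + N)/(-4 + N + 2*N²))
P(Q) = -103 + 2*Q² (P(Q) = (Q² + Q²) - 103 = 2*Q² - 103 = -103 + 2*Q²)
37815 + P(W(9/11)) = 37815 + (-103 + 2*((-5 + 9/11)/(-4 + 9/11 + 2*(9/11)²))²) = 37815 + (-103 + 2*(-46/11/(-4 + 9/11 + 2*(81/121)))²) = 37815 + (-103 + 2*(-46/11/(-4 + 9/11 + 162/121))²) = 37815 + (-103 + 2*(-46/11/(-223/121))²) = 37815 + (-103 + 2*(-121/223*(-46/11))²) = 37815 + (-103 + 2*(506/223)²) = 37815 + (-103 + 2*(256036/49729)) = 37815 + (-103 + 512072/49729) = 37815 - 4610015/49729 = 1875892120/49729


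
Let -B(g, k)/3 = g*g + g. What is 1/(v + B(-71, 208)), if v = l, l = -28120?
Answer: -1/43030 ≈ -2.3240e-5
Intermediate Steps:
B(g, k) = -3*g - 3*g**2 (B(g, k) = -3*(g*g + g) = -3*(g**2 + g) = -3*(g + g**2) = -3*g - 3*g**2)
v = -28120
1/(v + B(-71, 208)) = 1/(-28120 - 3*(-71)*(1 - 71)) = 1/(-28120 - 3*(-71)*(-70)) = 1/(-28120 - 14910) = 1/(-43030) = -1/43030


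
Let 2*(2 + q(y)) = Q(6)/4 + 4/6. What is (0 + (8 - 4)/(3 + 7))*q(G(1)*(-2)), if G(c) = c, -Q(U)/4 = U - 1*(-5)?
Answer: -43/15 ≈ -2.8667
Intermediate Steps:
Q(U) = -20 - 4*U (Q(U) = -4*(U - 1*(-5)) = -4*(U + 5) = -4*(5 + U) = -20 - 4*U)
q(y) = -43/6 (q(y) = -2 + ((-20 - 4*6)/4 + 4/6)/2 = -2 + ((-20 - 24)*(¼) + 4*(⅙))/2 = -2 + (-44*¼ + ⅔)/2 = -2 + (-11 + ⅔)/2 = -2 + (½)*(-31/3) = -2 - 31/6 = -43/6)
(0 + (8 - 4)/(3 + 7))*q(G(1)*(-2)) = (0 + (8 - 4)/(3 + 7))*(-43/6) = (0 + 4/10)*(-43/6) = (0 + 4*(⅒))*(-43/6) = (0 + ⅖)*(-43/6) = (⅖)*(-43/6) = -43/15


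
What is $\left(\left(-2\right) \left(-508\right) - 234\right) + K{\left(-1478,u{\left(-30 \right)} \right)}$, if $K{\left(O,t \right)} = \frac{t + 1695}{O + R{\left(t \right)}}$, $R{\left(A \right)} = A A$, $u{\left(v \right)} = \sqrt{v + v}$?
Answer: $\frac{1201021}{1538} - \frac{i \sqrt{15}}{769} \approx 780.9 - 0.0050364 i$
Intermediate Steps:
$u{\left(v \right)} = \sqrt{2} \sqrt{v}$ ($u{\left(v \right)} = \sqrt{2 v} = \sqrt{2} \sqrt{v}$)
$R{\left(A \right)} = A^{2}$
$K{\left(O,t \right)} = \frac{1695 + t}{O + t^{2}}$ ($K{\left(O,t \right)} = \frac{t + 1695}{O + t^{2}} = \frac{1695 + t}{O + t^{2}}$)
$\left(\left(-2\right) \left(-508\right) - 234\right) + K{\left(-1478,u{\left(-30 \right)} \right)} = \left(\left(-2\right) \left(-508\right) - 234\right) + \frac{1695 + \sqrt{2} \sqrt{-30}}{-1478 + \left(\sqrt{2} \sqrt{-30}\right)^{2}} = \left(1016 - 234\right) + \frac{1695 + \sqrt{2} i \sqrt{30}}{-1478 + \left(\sqrt{2} i \sqrt{30}\right)^{2}} = 782 + \frac{1695 + 2 i \sqrt{15}}{-1478 + \left(2 i \sqrt{15}\right)^{2}} = 782 + \frac{1695 + 2 i \sqrt{15}}{-1478 - 60} = 782 + \frac{1695 + 2 i \sqrt{15}}{-1538} = 782 - \frac{1695 + 2 i \sqrt{15}}{1538} = 782 - \left(\frac{1695}{1538} + \frac{i \sqrt{15}}{769}\right) = \frac{1201021}{1538} - \frac{i \sqrt{15}}{769}$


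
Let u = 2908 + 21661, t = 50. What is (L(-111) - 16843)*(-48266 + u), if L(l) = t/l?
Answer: 14768152077/37 ≈ 3.9914e+8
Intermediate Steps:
u = 24569
L(l) = 50/l
(L(-111) - 16843)*(-48266 + u) = (50/(-111) - 16843)*(-48266 + 24569) = (50*(-1/111) - 16843)*(-23697) = (-50/111 - 16843)*(-23697) = -1869623/111*(-23697) = 14768152077/37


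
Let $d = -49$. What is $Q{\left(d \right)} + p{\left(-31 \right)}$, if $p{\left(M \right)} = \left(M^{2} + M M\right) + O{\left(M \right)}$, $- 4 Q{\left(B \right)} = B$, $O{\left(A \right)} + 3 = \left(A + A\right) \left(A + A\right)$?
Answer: $\frac{23101}{4} \approx 5775.3$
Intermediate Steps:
$O{\left(A \right)} = -3 + 4 A^{2}$ ($O{\left(A \right)} = -3 + \left(A + A\right) \left(A + A\right) = -3 + 2 A 2 A = -3 + 4 A^{2}$)
$Q{\left(B \right)} = - \frac{B}{4}$
$p{\left(M \right)} = -3 + 6 M^{2}$ ($p{\left(M \right)} = \left(M^{2} + M M\right) + \left(-3 + 4 M^{2}\right) = \left(M^{2} + M^{2}\right) + \left(-3 + 4 M^{2}\right) = 2 M^{2} + \left(-3 + 4 M^{2}\right) = -3 + 6 M^{2}$)
$Q{\left(d \right)} + p{\left(-31 \right)} = \left(- \frac{1}{4}\right) \left(-49\right) - \left(3 - 6 \left(-31\right)^{2}\right) = \frac{49}{4} + \left(-3 + 6 \cdot 961\right) = \frac{49}{4} + \left(-3 + 5766\right) = \frac{49}{4} + 5763 = \frac{23101}{4}$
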